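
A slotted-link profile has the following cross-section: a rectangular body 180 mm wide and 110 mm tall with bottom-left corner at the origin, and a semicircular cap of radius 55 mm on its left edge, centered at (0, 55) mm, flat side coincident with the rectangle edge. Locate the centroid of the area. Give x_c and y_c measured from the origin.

x_c = 68.06 mm, y_c = 55.00 mm

rectangular body: A = 180 × 110 = 19800.00, centroid at (90.00, 55.00).
semicircular end: A = ½π·55² = 4751.66, centroid at (-23.34, 55.00).
ΣA = 24551.66 mm²
ΣAx_c = (19800.00)(90.00) + (4751.66)(-23.34) = 1671083.33 mm³
ΣAy_c = (19800.00)(55.00) + (4751.66)(55.00) = 1350341.24 mm³
x_c = 1671083.33 / 24551.66 = 68.06 mm
y_c = 1350341.24 / 24551.66 = 55.00 mm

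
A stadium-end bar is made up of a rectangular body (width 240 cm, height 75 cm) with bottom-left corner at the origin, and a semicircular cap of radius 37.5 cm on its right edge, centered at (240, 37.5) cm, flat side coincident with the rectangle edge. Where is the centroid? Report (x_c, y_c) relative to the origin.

x_c = 134.86 cm, y_c = 37.50 cm

Part | A | x̄ᵢ | ȳᵢ | A·x̄ᵢ | A·ȳᵢ
rectangular body | 18000.00 | 120.00 | 37.50 | 2160000.00 | 675000.00
semicircular end | 2208.93 | 255.92 | 37.50 | 565300.01 | 82834.96
Σ | 20208.93 |  |  | 2725300.01 | 757834.96
x_c = 2725300.01 / 20208.93 = 134.86 cm
y_c = 757834.96 / 20208.93 = 37.50 cm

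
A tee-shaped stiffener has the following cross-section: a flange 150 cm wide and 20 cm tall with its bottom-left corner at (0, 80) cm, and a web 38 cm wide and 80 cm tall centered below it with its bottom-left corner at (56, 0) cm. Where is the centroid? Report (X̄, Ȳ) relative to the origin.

Part | A | x̄ᵢ | ȳᵢ | A·x̄ᵢ | A·ȳᵢ
web | 3040.00 | 75.00 | 40.00 | 228000.00 | 121600.00
flange | 3000.00 | 75.00 | 90.00 | 225000.00 | 270000.00
Σ | 6040.00 |  |  | 453000.00 | 391600.00
X̄ = 453000.00 / 6040.00 = 75.00 cm
Ȳ = 391600.00 / 6040.00 = 64.83 cm

X̄ = 75.00 cm, Ȳ = 64.83 cm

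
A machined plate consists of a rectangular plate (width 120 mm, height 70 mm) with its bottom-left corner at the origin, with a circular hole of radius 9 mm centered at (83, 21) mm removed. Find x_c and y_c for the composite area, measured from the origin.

x_c = 59.28 mm, y_c = 35.44 mm

plate: A = 120 × 70 = 8400.00, centroid at (60.00, 35.00).
hole: A = −π·9² = -254.47, centroid at (83.00, 21.00).
ΣA = 8145.53 mm², ΣAx_c = 482879.07 mm³, ΣAy_c = 288656.15 mm³.
x_c = 482879.07/8145.53 = 59.28 mm; y_c = 288656.15/8145.53 = 35.44 mm.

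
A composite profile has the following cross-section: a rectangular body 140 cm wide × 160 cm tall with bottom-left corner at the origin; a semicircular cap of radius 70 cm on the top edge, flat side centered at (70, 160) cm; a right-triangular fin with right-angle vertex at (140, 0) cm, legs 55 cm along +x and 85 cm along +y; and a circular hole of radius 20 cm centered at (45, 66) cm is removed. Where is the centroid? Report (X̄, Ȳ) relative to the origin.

rectangular body: A = 140 × 160 = 22400.00, centroid at (70.00, 80.00).
semicircular top: A = ½π·70² = 7696.90, centroid at (70.00, 189.71).
triangular fin: A = ½·55·85 = 2337.50, centroid at (158.33, 28.33).
hole: A = −π·20² = -1256.64, centroid at (45.00, 66.00).
ΣA = 31177.76 cm²
ΣAX̄ = (22400.00)(70.00) + (7696.90)(70.00) + (2337.50)(158.33) + (-1256.64)(45.00) = 2420338.64 cm³
ΣAȲ = (22400.00)(80.00) + (7696.90)(189.71) + (2337.50)(28.33) + (-1256.64)(66.00) = 3235462.11 cm³
X̄ = 2420338.64 / 31177.76 = 77.63 cm
Ȳ = 3235462.11 / 31177.76 = 103.77 cm

X̄ = 77.63 cm, Ȳ = 103.77 cm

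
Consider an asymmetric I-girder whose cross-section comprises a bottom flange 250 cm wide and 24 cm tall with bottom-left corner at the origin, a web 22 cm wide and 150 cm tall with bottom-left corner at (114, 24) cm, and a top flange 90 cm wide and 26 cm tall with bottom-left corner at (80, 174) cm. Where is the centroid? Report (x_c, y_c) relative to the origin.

Part | A | x̄ᵢ | ȳᵢ | A·x̄ᵢ | A·ȳᵢ
bottom flange | 6000.00 | 125.00 | 12.00 | 750000.00 | 72000.00
web | 3300.00 | 125.00 | 99.00 | 412500.00 | 326700.00
top flange | 2340.00 | 125.00 | 187.00 | 292500.00 | 437580.00
Σ | 11640.00 |  |  | 1455000.00 | 836280.00
x_c = 1455000.00 / 11640.00 = 125.00 cm
y_c = 836280.00 / 11640.00 = 71.85 cm

x_c = 125.00 cm, y_c = 71.85 cm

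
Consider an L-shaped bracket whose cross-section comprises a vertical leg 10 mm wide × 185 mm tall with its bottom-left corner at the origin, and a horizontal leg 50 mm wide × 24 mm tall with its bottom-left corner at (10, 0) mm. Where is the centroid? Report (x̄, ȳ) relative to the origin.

x̄ = 16.80 mm, ȳ = 60.83 mm

vertical leg: A = 10 × 185 = 1850.00, centroid at (5.00, 92.50).
horizontal leg: A = 50 × 24 = 1200.00, centroid at (35.00, 12.00).
ΣA = 3050.00 mm²
ΣAx̄ = (1850.00)(5.00) + (1200.00)(35.00) = 51250.00 mm³
ΣAȳ = (1850.00)(92.50) + (1200.00)(12.00) = 185525.00 mm³
x̄ = 51250.00 / 3050.00 = 16.80 mm
ȳ = 185525.00 / 3050.00 = 60.83 mm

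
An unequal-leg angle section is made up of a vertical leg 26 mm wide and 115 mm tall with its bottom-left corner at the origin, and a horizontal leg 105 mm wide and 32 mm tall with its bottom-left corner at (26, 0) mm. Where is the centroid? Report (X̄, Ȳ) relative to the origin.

X̄ = 47.66 mm, Ȳ = 35.54 mm

Part | A | x̄ᵢ | ȳᵢ | A·x̄ᵢ | A·ȳᵢ
vertical leg | 2990.00 | 13.00 | 57.50 | 38870.00 | 171925.00
horizontal leg | 3360.00 | 78.50 | 16.00 | 263760.00 | 53760.00
Σ | 6350.00 |  |  | 302630.00 | 225685.00
X̄ = 302630.00 / 6350.00 = 47.66 mm
Ȳ = 225685.00 / 6350.00 = 35.54 mm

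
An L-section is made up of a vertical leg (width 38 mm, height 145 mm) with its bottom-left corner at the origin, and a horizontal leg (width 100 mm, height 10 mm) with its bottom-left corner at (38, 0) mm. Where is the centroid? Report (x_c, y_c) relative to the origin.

vertical leg: A = 38 × 145 = 5510.00, centroid at (19.00, 72.50).
horizontal leg: A = 100 × 10 = 1000.00, centroid at (88.00, 5.00).
ΣA = 6510.00 mm², ΣAx_c = 192690.00 mm³, ΣAy_c = 404475.00 mm³.
x_c = 192690.00/6510.00 = 29.60 mm; y_c = 404475.00/6510.00 = 62.13 mm.

x_c = 29.60 mm, y_c = 62.13 mm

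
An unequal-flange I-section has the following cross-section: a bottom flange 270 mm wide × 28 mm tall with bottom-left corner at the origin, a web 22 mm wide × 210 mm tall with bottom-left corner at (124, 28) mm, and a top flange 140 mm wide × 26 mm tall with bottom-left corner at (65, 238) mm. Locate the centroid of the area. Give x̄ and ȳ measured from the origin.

bottom flange: A = 270 × 28 = 7560.00, centroid at (135.00, 14.00).
web: A = 22 × 210 = 4620.00, centroid at (135.00, 133.00).
top flange: A = 140 × 26 = 3640.00, centroid at (135.00, 251.00).
ΣA = 15820.00 mm²
ΣAx̄ = (7560.00)(135.00) + (4620.00)(135.00) + (3640.00)(135.00) = 2135700.00 mm³
ΣAȳ = (7560.00)(14.00) + (4620.00)(133.00) + (3640.00)(251.00) = 1633940.00 mm³
x̄ = 2135700.00 / 15820.00 = 135.00 mm
ȳ = 1633940.00 / 15820.00 = 103.28 mm

x̄ = 135.00 mm, ȳ = 103.28 mm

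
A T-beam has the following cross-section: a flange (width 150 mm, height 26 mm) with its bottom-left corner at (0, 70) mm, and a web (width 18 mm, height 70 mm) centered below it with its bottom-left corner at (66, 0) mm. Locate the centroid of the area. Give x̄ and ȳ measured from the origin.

x̄ = 75.00 mm, ȳ = 71.28 mm

Part | A | x̄ᵢ | ȳᵢ | A·x̄ᵢ | A·ȳᵢ
web | 1260.00 | 75.00 | 35.00 | 94500.00 | 44100.00
flange | 3900.00 | 75.00 | 83.00 | 292500.00 | 323700.00
Σ | 5160.00 |  |  | 387000.00 | 367800.00
x̄ = 387000.00 / 5160.00 = 75.00 mm
ȳ = 367800.00 / 5160.00 = 71.28 mm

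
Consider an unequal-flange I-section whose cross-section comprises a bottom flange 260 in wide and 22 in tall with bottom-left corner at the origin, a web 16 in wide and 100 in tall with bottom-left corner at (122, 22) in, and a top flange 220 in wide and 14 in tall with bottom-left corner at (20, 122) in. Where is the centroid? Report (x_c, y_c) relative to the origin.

Part | A | x̄ᵢ | ȳᵢ | A·x̄ᵢ | A·ȳᵢ
bottom flange | 5720.00 | 130.00 | 11.00 | 743600.00 | 62920.00
web | 1600.00 | 130.00 | 72.00 | 208000.00 | 115200.00
top flange | 3080.00 | 130.00 | 129.00 | 400400.00 | 397320.00
Σ | 10400.00 |  |  | 1352000.00 | 575440.00
x_c = 1352000.00 / 10400.00 = 130.00 in
y_c = 575440.00 / 10400.00 = 55.33 in

x_c = 130.00 in, y_c = 55.33 in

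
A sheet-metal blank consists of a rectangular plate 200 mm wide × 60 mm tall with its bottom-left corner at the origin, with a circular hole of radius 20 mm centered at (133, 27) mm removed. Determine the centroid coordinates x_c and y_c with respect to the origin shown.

x_c = 96.14 mm, y_c = 30.35 mm

plate: A = 200 × 60 = 12000.00, centroid at (100.00, 30.00).
hole: A = −π·20² = -1256.64, centroid at (133.00, 27.00).
ΣA = 10743.36 mm²
ΣAx_c = (12000.00)(100.00) + (-1256.64)(133.00) = 1032867.27 mm³
ΣAy_c = (12000.00)(30.00) + (-1256.64)(27.00) = 326070.80 mm³
x_c = 1032867.27 / 10743.36 = 96.14 mm
y_c = 326070.80 / 10743.36 = 30.35 mm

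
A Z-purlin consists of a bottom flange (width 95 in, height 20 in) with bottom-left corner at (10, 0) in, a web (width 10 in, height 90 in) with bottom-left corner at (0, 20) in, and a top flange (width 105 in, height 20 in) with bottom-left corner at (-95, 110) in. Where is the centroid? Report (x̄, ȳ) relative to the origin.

bottom flange: A = 95 × 20 = 1900.00, centroid at (57.50, 10.00).
web: A = 10 × 90 = 900.00, centroid at (5.00, 65.00).
top flange: A = 105 × 20 = 2100.00, centroid at (-42.50, 120.00).
ΣA = 4900.00 in²
ΣAx̄ = (1900.00)(57.50) + (900.00)(5.00) + (2100.00)(-42.50) = 24500.00 in³
ΣAȳ = (1900.00)(10.00) + (900.00)(65.00) + (2100.00)(120.00) = 329500.00 in³
x̄ = 24500.00 / 4900.00 = 5.00 in
ȳ = 329500.00 / 4900.00 = 67.24 in

x̄ = 5.00 in, ȳ = 67.24 in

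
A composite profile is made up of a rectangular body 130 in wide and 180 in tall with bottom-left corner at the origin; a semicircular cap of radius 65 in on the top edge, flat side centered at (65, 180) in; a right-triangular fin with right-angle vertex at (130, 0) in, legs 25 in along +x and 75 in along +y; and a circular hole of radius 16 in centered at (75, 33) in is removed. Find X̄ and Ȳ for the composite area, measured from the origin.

X̄ = 67.01 in, Ȳ = 115.37 in

rectangular body: A = 130 × 180 = 23400.00, centroid at (65.00, 90.00).
semicircular top: A = ½π·65² = 6636.61, centroid at (65.00, 207.59).
triangular fin: A = ½·25·75 = 937.50, centroid at (138.33, 25.00).
hole: A = −π·16² = -804.25, centroid at (75.00, 33.00).
ΣA = 30169.87 in²
ΣAX̄ = (23400.00)(65.00) + (6636.61)(65.00) + (937.50)(138.33) + (-804.25)(75.00) = 2021748.86 in³
ΣAȲ = (23400.00)(90.00) + (6636.61)(207.59) + (937.50)(25.00) + (-804.25)(33.00) = 3480571.27 in³
X̄ = 2021748.86 / 30169.87 = 67.01 in
Ȳ = 3480571.27 / 30169.87 = 115.37 in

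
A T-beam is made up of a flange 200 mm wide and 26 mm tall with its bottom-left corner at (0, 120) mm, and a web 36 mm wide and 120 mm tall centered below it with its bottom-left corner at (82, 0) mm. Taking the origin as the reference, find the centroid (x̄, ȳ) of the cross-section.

Part | A | x̄ᵢ | ȳᵢ | A·x̄ᵢ | A·ȳᵢ
web | 4320.00 | 100.00 | 60.00 | 432000.00 | 259200.00
flange | 5200.00 | 100.00 | 133.00 | 520000.00 | 691600.00
Σ | 9520.00 |  |  | 952000.00 | 950800.00
x̄ = 952000.00 / 9520.00 = 100.00 mm
ȳ = 950800.00 / 9520.00 = 99.87 mm

x̄ = 100.00 mm, ȳ = 99.87 mm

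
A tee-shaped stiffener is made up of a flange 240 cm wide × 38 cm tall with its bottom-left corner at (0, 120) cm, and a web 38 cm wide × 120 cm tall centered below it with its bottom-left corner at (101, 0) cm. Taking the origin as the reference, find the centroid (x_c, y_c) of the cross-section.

x_c = 120.00 cm, y_c = 112.67 cm

web: A = 38 × 120 = 4560.00, centroid at (120.00, 60.00).
flange: A = 240 × 38 = 9120.00, centroid at (120.00, 139.00).
ΣA = 13680.00 cm²
ΣAx_c = (4560.00)(120.00) + (9120.00)(120.00) = 1641600.00 cm³
ΣAy_c = (4560.00)(60.00) + (9120.00)(139.00) = 1541280.00 cm³
x_c = 1641600.00 / 13680.00 = 120.00 cm
y_c = 1541280.00 / 13680.00 = 112.67 cm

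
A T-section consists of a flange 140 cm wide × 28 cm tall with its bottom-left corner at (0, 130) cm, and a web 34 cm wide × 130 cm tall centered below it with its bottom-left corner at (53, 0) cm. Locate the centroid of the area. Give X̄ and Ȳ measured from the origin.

X̄ = 70.00 cm, Ȳ = 102.13 cm

Part | A | x̄ᵢ | ȳᵢ | A·x̄ᵢ | A·ȳᵢ
web | 4420.00 | 70.00 | 65.00 | 309400.00 | 287300.00
flange | 3920.00 | 70.00 | 144.00 | 274400.00 | 564480.00
Σ | 8340.00 |  |  | 583800.00 | 851780.00
X̄ = 583800.00 / 8340.00 = 70.00 cm
Ȳ = 851780.00 / 8340.00 = 102.13 cm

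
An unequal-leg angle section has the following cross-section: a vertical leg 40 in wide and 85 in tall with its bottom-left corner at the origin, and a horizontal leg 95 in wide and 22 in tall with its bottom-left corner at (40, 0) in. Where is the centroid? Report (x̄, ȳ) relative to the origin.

x̄ = 45.70 in, ȳ = 30.51 in

vertical leg: A = 40 × 85 = 3400.00, centroid at (20.00, 42.50).
horizontal leg: A = 95 × 22 = 2090.00, centroid at (87.50, 11.00).
ΣA = 5490.00 in², ΣAx̄ = 250875.00 in³, ΣAȳ = 167490.00 in³.
x̄ = 250875.00/5490.00 = 45.70 in; ȳ = 167490.00/5490.00 = 30.51 in.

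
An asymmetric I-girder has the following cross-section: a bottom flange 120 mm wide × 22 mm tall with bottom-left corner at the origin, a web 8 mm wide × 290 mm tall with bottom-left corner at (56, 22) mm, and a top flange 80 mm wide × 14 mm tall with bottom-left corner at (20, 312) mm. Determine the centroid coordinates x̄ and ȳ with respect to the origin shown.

bottom flange: A = 120 × 22 = 2640.00, centroid at (60.00, 11.00).
web: A = 8 × 290 = 2320.00, centroid at (60.00, 167.00).
top flange: A = 80 × 14 = 1120.00, centroid at (60.00, 319.00).
ΣA = 6080.00 mm², ΣAx̄ = 364800.00 mm³, ΣAȳ = 773760.00 mm³.
x̄ = 364800.00/6080.00 = 60.00 mm; ȳ = 773760.00/6080.00 = 127.26 mm.

x̄ = 60.00 mm, ȳ = 127.26 mm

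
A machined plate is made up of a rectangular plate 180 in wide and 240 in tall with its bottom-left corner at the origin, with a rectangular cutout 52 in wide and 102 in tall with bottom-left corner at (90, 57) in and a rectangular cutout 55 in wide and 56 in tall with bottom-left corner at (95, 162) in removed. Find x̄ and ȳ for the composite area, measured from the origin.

x̄ = 83.16 in, ȳ = 115.64 in

plate: A = 180 × 240 = 43200.00, centroid at (90.00, 120.00).
hole 1: A = −(52 × 102) = -5304.00, centroid at (116.00, 108.00).
hole 2: A = −(55 × 56) = -3080.00, centroid at (122.50, 190.00).
ΣA = 34816.00 in², ΣAx̄ = 2895436.00 in³, ΣAȳ = 4025968.00 in³.
x̄ = 2895436.00/34816.00 = 83.16 in; ȳ = 4025968.00/34816.00 = 115.64 in.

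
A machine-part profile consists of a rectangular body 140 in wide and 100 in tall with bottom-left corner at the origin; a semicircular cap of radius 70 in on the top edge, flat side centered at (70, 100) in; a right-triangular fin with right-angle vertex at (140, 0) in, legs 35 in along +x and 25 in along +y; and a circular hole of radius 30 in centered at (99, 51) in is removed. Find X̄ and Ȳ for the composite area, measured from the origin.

X̄ = 67.60 in, Ȳ = 80.69 in

Part | A | x̄ᵢ | ȳᵢ | A·x̄ᵢ | A·ȳᵢ
rectangular body | 14000.00 | 70.00 | 50.00 | 980000.00 | 700000.00
semicircular top | 7696.90 | 70.00 | 129.71 | 538783.14 | 998356.87
triangular fin | 437.50 | 151.67 | 8.33 | 66354.17 | 3645.83
hole | -2827.43 | 99.00 | 51.00 | -279915.91 | -144199.10
Σ | 19306.97 |  |  | 1305221.40 | 1557803.60
X̄ = 1305221.40 / 19306.97 = 67.60 in
Ȳ = 1557803.60 / 19306.97 = 80.69 in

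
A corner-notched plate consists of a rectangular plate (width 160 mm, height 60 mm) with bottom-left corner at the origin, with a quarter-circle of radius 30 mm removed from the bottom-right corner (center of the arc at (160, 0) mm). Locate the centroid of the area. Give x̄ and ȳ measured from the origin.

x̄ = 74.65 mm, ȳ = 31.37 mm

Part | A | x̄ᵢ | ȳᵢ | A·x̄ᵢ | A·ȳᵢ
plate | 9600.00 | 80.00 | 30.00 | 768000.00 | 288000.00
removed quarter-circle | -706.86 | 147.27 | 12.73 | -104097.34 | -9000.00
Σ | 8893.14 |  |  | 663902.66 | 279000.00
x̄ = 663902.66 / 8893.14 = 74.65 mm
ȳ = 279000.00 / 8893.14 = 31.37 mm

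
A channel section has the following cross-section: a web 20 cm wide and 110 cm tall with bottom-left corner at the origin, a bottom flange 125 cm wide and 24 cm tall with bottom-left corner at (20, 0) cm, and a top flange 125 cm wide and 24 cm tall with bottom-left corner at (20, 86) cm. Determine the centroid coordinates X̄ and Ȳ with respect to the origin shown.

X̄ = 63.05 cm, Ȳ = 55.00 cm

Part | A | x̄ᵢ | ȳᵢ | A·x̄ᵢ | A·ȳᵢ
web | 2200.00 | 10.00 | 55.00 | 22000.00 | 121000.00
bottom flange | 3000.00 | 82.50 | 12.00 | 247500.00 | 36000.00
top flange | 3000.00 | 82.50 | 98.00 | 247500.00 | 294000.00
Σ | 8200.00 |  |  | 517000.00 | 451000.00
X̄ = 517000.00 / 8200.00 = 63.05 cm
Ȳ = 451000.00 / 8200.00 = 55.00 cm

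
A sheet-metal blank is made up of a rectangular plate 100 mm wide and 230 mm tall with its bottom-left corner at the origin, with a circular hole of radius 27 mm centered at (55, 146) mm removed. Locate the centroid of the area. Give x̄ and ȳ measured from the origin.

x̄ = 49.45 mm, ȳ = 111.57 mm

plate: A = 100 × 230 = 23000.00, centroid at (50.00, 115.00).
hole: A = −π·27² = -2290.22, centroid at (55.00, 146.00).
ΣA = 20709.78 mm², ΣAx̄ = 1024037.84 mm³, ΣAȳ = 2310627.73 mm³.
x̄ = 1024037.84/20709.78 = 49.45 mm; ȳ = 2310627.73/20709.78 = 111.57 mm.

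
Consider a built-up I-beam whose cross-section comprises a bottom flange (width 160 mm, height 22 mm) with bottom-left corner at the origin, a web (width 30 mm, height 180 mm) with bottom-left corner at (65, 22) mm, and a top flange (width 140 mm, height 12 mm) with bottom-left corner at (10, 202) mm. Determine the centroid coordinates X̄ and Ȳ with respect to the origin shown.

X̄ = 80.00 mm, Ȳ = 93.68 mm

bottom flange: A = 160 × 22 = 3520.00, centroid at (80.00, 11.00).
web: A = 30 × 180 = 5400.00, centroid at (80.00, 112.00).
top flange: A = 140 × 12 = 1680.00, centroid at (80.00, 208.00).
ΣA = 10600.00 mm², ΣAX̄ = 848000.00 mm³, ΣAȲ = 992960.00 mm³.
X̄ = 848000.00/10600.00 = 80.00 mm; Ȳ = 992960.00/10600.00 = 93.68 mm.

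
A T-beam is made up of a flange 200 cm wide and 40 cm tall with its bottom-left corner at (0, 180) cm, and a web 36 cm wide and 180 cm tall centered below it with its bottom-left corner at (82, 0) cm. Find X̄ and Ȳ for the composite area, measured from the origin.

X̄ = 100.00 cm, Ȳ = 150.77 cm

web: A = 36 × 180 = 6480.00, centroid at (100.00, 90.00).
flange: A = 200 × 40 = 8000.00, centroid at (100.00, 200.00).
ΣA = 14480.00 cm²
ΣAX̄ = (6480.00)(100.00) + (8000.00)(100.00) = 1448000.00 cm³
ΣAȲ = (6480.00)(90.00) + (8000.00)(200.00) = 2183200.00 cm³
X̄ = 1448000.00 / 14480.00 = 100.00 cm
Ȳ = 2183200.00 / 14480.00 = 150.77 cm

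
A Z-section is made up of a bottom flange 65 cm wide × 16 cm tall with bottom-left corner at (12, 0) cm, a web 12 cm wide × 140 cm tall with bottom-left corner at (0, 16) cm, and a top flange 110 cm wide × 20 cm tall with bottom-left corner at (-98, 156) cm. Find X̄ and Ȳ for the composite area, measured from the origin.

X̄ = -7.77 cm, Ȳ = 105.28 cm

Part | A | x̄ᵢ | ȳᵢ | A·x̄ᵢ | A·ȳᵢ
bottom flange | 1040.00 | 44.50 | 8.00 | 46280.00 | 8320.00
web | 1680.00 | 6.00 | 86.00 | 10080.00 | 144480.00
top flange | 2200.00 | -43.00 | 166.00 | -94600.00 | 365200.00
Σ | 4920.00 |  |  | -38240.00 | 518000.00
X̄ = -38240.00 / 4920.00 = -7.77 cm
Ȳ = 518000.00 / 4920.00 = 105.28 cm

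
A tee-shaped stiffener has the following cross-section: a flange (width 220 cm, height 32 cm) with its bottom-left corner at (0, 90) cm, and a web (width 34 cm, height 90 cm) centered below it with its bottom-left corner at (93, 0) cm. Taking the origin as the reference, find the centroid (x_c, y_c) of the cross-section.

x_c = 110.00 cm, y_c = 87.52 cm

web: A = 34 × 90 = 3060.00, centroid at (110.00, 45.00).
flange: A = 220 × 32 = 7040.00, centroid at (110.00, 106.00).
ΣA = 10100.00 cm², ΣAx_c = 1111000.00 cm³, ΣAy_c = 883940.00 cm³.
x_c = 1111000.00/10100.00 = 110.00 cm; y_c = 883940.00/10100.00 = 87.52 cm.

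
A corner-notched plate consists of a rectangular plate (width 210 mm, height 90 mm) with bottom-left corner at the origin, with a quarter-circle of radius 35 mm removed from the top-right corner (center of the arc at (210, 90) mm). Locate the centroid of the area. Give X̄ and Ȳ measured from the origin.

X̄ = 100.16 mm, Ȳ = 43.38 mm

Part | A | x̄ᵢ | ȳᵢ | A·x̄ᵢ | A·ȳᵢ
plate | 18900.00 | 105.00 | 45.00 | 1984500.00 | 850500.00
removed quarter-circle | -962.11 | 195.15 | 75.15 | -187752.01 | -72298.48
Σ | 17937.89 |  |  | 1796747.99 | 778201.52
X̄ = 1796747.99 / 17937.89 = 100.16 mm
Ȳ = 778201.52 / 17937.89 = 43.38 mm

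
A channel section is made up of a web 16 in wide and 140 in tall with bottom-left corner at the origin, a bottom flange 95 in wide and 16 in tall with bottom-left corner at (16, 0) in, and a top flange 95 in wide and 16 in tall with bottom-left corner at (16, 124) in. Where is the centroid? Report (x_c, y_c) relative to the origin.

web: A = 16 × 140 = 2240.00, centroid at (8.00, 70.00).
bottom flange: A = 95 × 16 = 1520.00, centroid at (63.50, 8.00).
top flange: A = 95 × 16 = 1520.00, centroid at (63.50, 132.00).
ΣA = 5280.00 in²
ΣAx_c = (2240.00)(8.00) + (1520.00)(63.50) + (1520.00)(63.50) = 210960.00 in³
ΣAy_c = (2240.00)(70.00) + (1520.00)(8.00) + (1520.00)(132.00) = 369600.00 in³
x_c = 210960.00 / 5280.00 = 39.95 in
y_c = 369600.00 / 5280.00 = 70.00 in

x_c = 39.95 in, y_c = 70.00 in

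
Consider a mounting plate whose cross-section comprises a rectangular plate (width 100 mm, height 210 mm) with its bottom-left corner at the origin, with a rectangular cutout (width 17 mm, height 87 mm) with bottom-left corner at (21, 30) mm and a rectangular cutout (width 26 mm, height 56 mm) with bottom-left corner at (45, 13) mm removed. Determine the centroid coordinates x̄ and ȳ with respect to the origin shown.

plate: A = 100 × 210 = 21000.00, centroid at (50.00, 105.00).
hole 1: A = −(17 × 87) = -1479.00, centroid at (29.50, 73.50).
hole 2: A = −(26 × 56) = -1456.00, centroid at (58.00, 41.00).
ΣA = 18065.00 mm², ΣAx̄ = 921921.50 mm³, ΣAȳ = 2036597.50 mm³.
x̄ = 921921.50/18065.00 = 51.03 mm; ȳ = 2036597.50/18065.00 = 112.74 mm.

x̄ = 51.03 mm, ȳ = 112.74 mm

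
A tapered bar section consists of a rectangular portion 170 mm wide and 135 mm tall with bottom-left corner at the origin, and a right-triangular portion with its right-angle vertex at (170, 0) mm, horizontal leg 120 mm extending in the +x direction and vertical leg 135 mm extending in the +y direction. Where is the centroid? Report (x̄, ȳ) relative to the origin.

Part | A | x̄ᵢ | ȳᵢ | A·x̄ᵢ | A·ȳᵢ
rectangular portion | 22950.00 | 85.00 | 67.50 | 1950750.00 | 1549125.00
triangular portion | 8100.00 | 210.00 | 45.00 | 1701000.00 | 364500.00
Σ | 31050.00 |  |  | 3651750.00 | 1913625.00
x̄ = 3651750.00 / 31050.00 = 117.61 mm
ȳ = 1913625.00 / 31050.00 = 61.63 mm

x̄ = 117.61 mm, ȳ = 61.63 mm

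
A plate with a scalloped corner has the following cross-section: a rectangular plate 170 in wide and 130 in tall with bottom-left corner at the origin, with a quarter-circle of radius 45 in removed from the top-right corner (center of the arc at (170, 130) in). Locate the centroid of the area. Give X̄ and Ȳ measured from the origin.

X̄ = 79.89 in, Ȳ = 61.44 in

Part | A | x̄ᵢ | ȳᵢ | A·x̄ᵢ | A·ȳᵢ
plate | 22100.00 | 85.00 | 65.00 | 1878500.00 | 1436500.00
removed quarter-circle | -1590.43 | 150.90 | 110.90 | -239998.32 | -176381.07
Σ | 20509.57 |  |  | 1638501.68 | 1260118.93
X̄ = 1638501.68 / 20509.57 = 79.89 in
Ȳ = 1260118.93 / 20509.57 = 61.44 in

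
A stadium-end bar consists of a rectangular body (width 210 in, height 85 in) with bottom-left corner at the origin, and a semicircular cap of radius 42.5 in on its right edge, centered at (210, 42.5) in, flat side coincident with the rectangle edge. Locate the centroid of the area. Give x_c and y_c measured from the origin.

rectangular body: A = 210 × 85 = 17850.00, centroid at (105.00, 42.50).
semicircular end: A = ½π·42.5² = 2837.25, centroid at (228.04, 42.50).
ΣA = 20687.25 in², ΣAx_c = 2521249.77 in³, ΣAy_c = 879208.16 in³.
x_c = 2521249.77/20687.25 = 121.87 in; y_c = 879208.16/20687.25 = 42.50 in.

x_c = 121.87 in, y_c = 42.50 in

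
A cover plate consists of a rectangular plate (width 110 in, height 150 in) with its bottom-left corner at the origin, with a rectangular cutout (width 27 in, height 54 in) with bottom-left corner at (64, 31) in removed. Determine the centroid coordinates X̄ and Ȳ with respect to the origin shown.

Part | A | x̄ᵢ | ȳᵢ | A·x̄ᵢ | A·ȳᵢ
plate | 16500.00 | 55.00 | 75.00 | 907500.00 | 1237500.00
hole | -1458.00 | 77.50 | 58.00 | -112995.00 | -84564.00
Σ | 15042.00 |  |  | 794505.00 | 1152936.00
X̄ = 794505.00 / 15042.00 = 52.82 in
Ȳ = 1152936.00 / 15042.00 = 76.65 in

X̄ = 52.82 in, Ȳ = 76.65 in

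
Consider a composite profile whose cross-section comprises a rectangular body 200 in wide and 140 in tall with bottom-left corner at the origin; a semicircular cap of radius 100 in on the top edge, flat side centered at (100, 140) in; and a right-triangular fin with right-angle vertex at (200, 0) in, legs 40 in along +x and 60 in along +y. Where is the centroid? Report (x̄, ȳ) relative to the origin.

x̄ = 103.03 in, ȳ = 107.99 in

Part | A | x̄ᵢ | ȳᵢ | A·x̄ᵢ | A·ȳᵢ
rectangular body | 28000.00 | 100.00 | 70.00 | 2800000.00 | 1960000.00
semicircular top | 15707.96 | 100.00 | 182.44 | 1570796.33 | 2865781.52
triangular fin | 1200.00 | 213.33 | 20.00 | 256000.00 | 24000.00
Σ | 44907.96 |  |  | 4626796.33 | 4849781.52
x̄ = 4626796.33 / 44907.96 = 103.03 in
ȳ = 4849781.52 / 44907.96 = 107.99 in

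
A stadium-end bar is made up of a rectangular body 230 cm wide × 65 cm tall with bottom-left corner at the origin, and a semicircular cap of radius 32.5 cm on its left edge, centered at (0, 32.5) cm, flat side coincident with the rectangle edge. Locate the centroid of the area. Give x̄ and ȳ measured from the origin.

rectangular body: A = 230 × 65 = 14950.00, centroid at (115.00, 32.50).
semicircular end: A = ½π·32.5² = 1659.15, centroid at (-13.79, 32.50).
ΣA = 16609.15 cm²
ΣAx̄ = (14950.00)(115.00) + (1659.15)(-13.79) = 1696364.58 cm³
ΣAȳ = (14950.00)(32.50) + (1659.15)(32.50) = 539797.49 cm³
x̄ = 1696364.58 / 16609.15 = 102.13 cm
ȳ = 539797.49 / 16609.15 = 32.50 cm

x̄ = 102.13 cm, ȳ = 32.50 cm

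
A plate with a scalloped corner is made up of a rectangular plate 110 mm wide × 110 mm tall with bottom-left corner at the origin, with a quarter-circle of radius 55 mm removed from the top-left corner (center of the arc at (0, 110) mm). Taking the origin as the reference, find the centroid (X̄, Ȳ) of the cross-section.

X̄ = 62.73 mm, Ȳ = 47.27 mm

Part | A | x̄ᵢ | ȳᵢ | A·x̄ᵢ | A·ȳᵢ
plate | 12100.00 | 55.00 | 55.00 | 665500.00 | 665500.00
removed quarter-circle | -2375.83 | 23.34 | 86.66 | -55458.33 | -205882.91
Σ | 9724.17 |  |  | 610041.67 | 459617.09
X̄ = 610041.67 / 9724.17 = 62.73 mm
Ȳ = 459617.09 / 9724.17 = 47.27 mm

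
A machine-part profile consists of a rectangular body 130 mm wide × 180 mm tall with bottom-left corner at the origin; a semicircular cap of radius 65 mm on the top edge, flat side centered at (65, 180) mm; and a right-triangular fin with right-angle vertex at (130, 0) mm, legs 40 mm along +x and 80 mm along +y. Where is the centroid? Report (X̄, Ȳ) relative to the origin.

Part | A | x̄ᵢ | ȳᵢ | A·x̄ᵢ | A·ȳᵢ
rectangular body | 23400.00 | 65.00 | 90.00 | 1521000.00 | 2106000.00
semicircular top | 6636.61 | 65.00 | 207.59 | 431379.94 | 1377673.94
triangular fin | 1600.00 | 143.33 | 26.67 | 229333.33 | 42666.67
Σ | 31636.61 |  |  | 2181713.27 | 3526340.61
X̄ = 2181713.27 / 31636.61 = 68.96 mm
Ȳ = 3526340.61 / 31636.61 = 111.46 mm

X̄ = 68.96 mm, Ȳ = 111.46 mm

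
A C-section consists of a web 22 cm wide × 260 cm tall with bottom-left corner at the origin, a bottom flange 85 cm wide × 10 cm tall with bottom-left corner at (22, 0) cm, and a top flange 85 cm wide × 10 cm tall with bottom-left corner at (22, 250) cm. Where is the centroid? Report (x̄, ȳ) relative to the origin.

Part | A | x̄ᵢ | ȳᵢ | A·x̄ᵢ | A·ȳᵢ
web | 5720.00 | 11.00 | 130.00 | 62920.00 | 743600.00
bottom flange | 850.00 | 64.50 | 5.00 | 54825.00 | 4250.00
top flange | 850.00 | 64.50 | 255.00 | 54825.00 | 216750.00
Σ | 7420.00 |  |  | 172570.00 | 964600.00
x̄ = 172570.00 / 7420.00 = 23.26 cm
ȳ = 964600.00 / 7420.00 = 130.00 cm

x̄ = 23.26 cm, ȳ = 130.00 cm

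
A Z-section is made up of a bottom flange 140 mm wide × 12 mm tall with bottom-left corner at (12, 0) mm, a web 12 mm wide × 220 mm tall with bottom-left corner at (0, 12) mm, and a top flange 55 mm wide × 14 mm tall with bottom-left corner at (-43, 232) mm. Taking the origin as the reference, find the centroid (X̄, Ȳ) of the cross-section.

X̄ = 27.83 mm, Ȳ = 101.41 mm

bottom flange: A = 140 × 12 = 1680.00, centroid at (82.00, 6.00).
web: A = 12 × 220 = 2640.00, centroid at (6.00, 122.00).
top flange: A = 55 × 14 = 770.00, centroid at (-15.50, 239.00).
ΣA = 5090.00 mm²
ΣAX̄ = (1680.00)(82.00) + (2640.00)(6.00) + (770.00)(-15.50) = 141665.00 mm³
ΣAȲ = (1680.00)(6.00) + (2640.00)(122.00) + (770.00)(239.00) = 516190.00 mm³
X̄ = 141665.00 / 5090.00 = 27.83 mm
Ȳ = 516190.00 / 5090.00 = 101.41 mm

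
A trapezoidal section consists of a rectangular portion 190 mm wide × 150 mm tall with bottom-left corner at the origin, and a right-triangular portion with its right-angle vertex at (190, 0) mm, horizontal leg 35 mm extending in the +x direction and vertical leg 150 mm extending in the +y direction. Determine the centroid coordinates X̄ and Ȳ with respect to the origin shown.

Part | A | x̄ᵢ | ȳᵢ | A·x̄ᵢ | A·ȳᵢ
rectangular portion | 28500.00 | 95.00 | 75.00 | 2707500.00 | 2137500.00
triangular portion | 2625.00 | 201.67 | 50.00 | 529375.00 | 131250.00
Σ | 31125.00 |  |  | 3236875.00 | 2268750.00
X̄ = 3236875.00 / 31125.00 = 104.00 mm
Ȳ = 2268750.00 / 31125.00 = 72.89 mm

X̄ = 104.00 mm, Ȳ = 72.89 mm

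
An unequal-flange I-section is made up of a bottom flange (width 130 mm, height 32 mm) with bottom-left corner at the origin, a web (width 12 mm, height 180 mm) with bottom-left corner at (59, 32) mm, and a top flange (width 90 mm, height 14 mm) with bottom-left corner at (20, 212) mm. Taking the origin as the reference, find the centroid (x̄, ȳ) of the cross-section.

bottom flange: A = 130 × 32 = 4160.00, centroid at (65.00, 16.00).
web: A = 12 × 180 = 2160.00, centroid at (65.00, 122.00).
top flange: A = 90 × 14 = 1260.00, centroid at (65.00, 219.00).
ΣA = 7580.00 mm²
ΣAx̄ = (4160.00)(65.00) + (2160.00)(65.00) + (1260.00)(65.00) = 492700.00 mm³
ΣAȳ = (4160.00)(16.00) + (2160.00)(122.00) + (1260.00)(219.00) = 606020.00 mm³
x̄ = 492700.00 / 7580.00 = 65.00 mm
ȳ = 606020.00 / 7580.00 = 79.95 mm

x̄ = 65.00 mm, ȳ = 79.95 mm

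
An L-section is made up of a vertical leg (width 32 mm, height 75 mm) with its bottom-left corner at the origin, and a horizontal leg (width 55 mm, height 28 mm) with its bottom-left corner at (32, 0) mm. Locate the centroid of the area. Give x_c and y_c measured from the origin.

x_c = 33.00 mm, y_c = 28.31 mm

vertical leg: A = 32 × 75 = 2400.00, centroid at (16.00, 37.50).
horizontal leg: A = 55 × 28 = 1540.00, centroid at (59.50, 14.00).
ΣA = 3940.00 mm², ΣAx_c = 130030.00 mm³, ΣAy_c = 111560.00 mm³.
x_c = 130030.00/3940.00 = 33.00 mm; y_c = 111560.00/3940.00 = 28.31 mm.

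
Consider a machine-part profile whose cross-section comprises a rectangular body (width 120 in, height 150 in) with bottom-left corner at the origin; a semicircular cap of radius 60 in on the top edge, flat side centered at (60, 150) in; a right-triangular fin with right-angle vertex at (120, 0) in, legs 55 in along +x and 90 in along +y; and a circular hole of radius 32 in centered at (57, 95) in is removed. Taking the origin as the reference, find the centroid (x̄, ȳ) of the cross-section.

rectangular body: A = 120 × 150 = 18000.00, centroid at (60.00, 75.00).
semicircular top: A = ½π·60² = 5654.87, centroid at (60.00, 175.46).
triangular fin: A = ½·55·90 = 2475.00, centroid at (138.33, 30.00).
hole: A = −π·32² = -3216.99, centroid at (57.00, 95.00).
ΣA = 22912.88 in²
ΣAx̄ = (18000.00)(60.00) + (5654.87)(60.00) + (2475.00)(138.33) + (-3216.99)(57.00) = 1578298.53 in³
ΣAȳ = (18000.00)(75.00) + (5654.87)(175.46) + (2475.00)(30.00) + (-3216.99)(95.00) = 2110865.88 in³
x̄ = 1578298.53 / 22912.88 = 68.88 in
ȳ = 2110865.88 / 22912.88 = 92.13 in

x̄ = 68.88 in, ȳ = 92.13 in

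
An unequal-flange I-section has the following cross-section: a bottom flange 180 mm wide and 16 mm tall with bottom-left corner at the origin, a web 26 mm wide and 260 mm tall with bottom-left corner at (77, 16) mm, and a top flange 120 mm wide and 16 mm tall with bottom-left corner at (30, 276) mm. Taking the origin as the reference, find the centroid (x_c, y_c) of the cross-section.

x_c = 90.00 mm, y_c = 134.54 mm

Part | A | x̄ᵢ | ȳᵢ | A·x̄ᵢ | A·ȳᵢ
bottom flange | 2880.00 | 90.00 | 8.00 | 259200.00 | 23040.00
web | 6760.00 | 90.00 | 146.00 | 608400.00 | 986960.00
top flange | 1920.00 | 90.00 | 284.00 | 172800.00 | 545280.00
Σ | 11560.00 |  |  | 1040400.00 | 1555280.00
x_c = 1040400.00 / 11560.00 = 90.00 mm
y_c = 1555280.00 / 11560.00 = 134.54 mm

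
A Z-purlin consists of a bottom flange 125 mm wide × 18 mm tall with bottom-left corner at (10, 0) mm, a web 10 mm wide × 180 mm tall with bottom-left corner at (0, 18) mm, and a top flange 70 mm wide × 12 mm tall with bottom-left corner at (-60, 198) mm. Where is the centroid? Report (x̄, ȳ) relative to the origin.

x̄ = 30.90 mm, ȳ = 78.94 mm

Part | A | x̄ᵢ | ȳᵢ | A·x̄ᵢ | A·ȳᵢ
bottom flange | 2250.00 | 72.50 | 9.00 | 163125.00 | 20250.00
web | 1800.00 | 5.00 | 108.00 | 9000.00 | 194400.00
top flange | 840.00 | -25.00 | 204.00 | -21000.00 | 171360.00
Σ | 4890.00 |  |  | 151125.00 | 386010.00
x̄ = 151125.00 / 4890.00 = 30.90 mm
ȳ = 386010.00 / 4890.00 = 78.94 mm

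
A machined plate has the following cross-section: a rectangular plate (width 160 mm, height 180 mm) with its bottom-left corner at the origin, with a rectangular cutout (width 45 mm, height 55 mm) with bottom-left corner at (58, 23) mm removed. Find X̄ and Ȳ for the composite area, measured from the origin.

X̄ = 79.95 mm, Ȳ = 93.71 mm

plate: A = 160 × 180 = 28800.00, centroid at (80.00, 90.00).
hole: A = −(45 × 55) = -2475.00, centroid at (80.50, 50.50).
ΣA = 26325.00 mm²
ΣAX̄ = (28800.00)(80.00) + (-2475.00)(80.50) = 2104762.50 mm³
ΣAȲ = (28800.00)(90.00) + (-2475.00)(50.50) = 2467012.50 mm³
X̄ = 2104762.50 / 26325.00 = 79.95 mm
Ȳ = 2467012.50 / 26325.00 = 93.71 mm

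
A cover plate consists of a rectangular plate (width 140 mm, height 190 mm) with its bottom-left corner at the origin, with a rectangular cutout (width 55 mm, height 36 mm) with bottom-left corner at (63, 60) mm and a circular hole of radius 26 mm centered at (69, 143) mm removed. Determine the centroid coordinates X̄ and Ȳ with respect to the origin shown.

X̄ = 68.29 mm, Ȳ = 91.96 mm

Part | A | x̄ᵢ | ȳᵢ | A·x̄ᵢ | A·ȳᵢ
plate | 26600.00 | 70.00 | 95.00 | 1862000.00 | 2527000.00
hole 1 | -1980.00 | 90.50 | 78.00 | -179190.00 | -154440.00
hole 2 | -2123.72 | 69.00 | 143.00 | -146536.45 | -303691.48
Σ | 22496.28 |  |  | 1536273.55 | 2068868.52
X̄ = 1536273.55 / 22496.28 = 68.29 mm
Ȳ = 2068868.52 / 22496.28 = 91.96 mm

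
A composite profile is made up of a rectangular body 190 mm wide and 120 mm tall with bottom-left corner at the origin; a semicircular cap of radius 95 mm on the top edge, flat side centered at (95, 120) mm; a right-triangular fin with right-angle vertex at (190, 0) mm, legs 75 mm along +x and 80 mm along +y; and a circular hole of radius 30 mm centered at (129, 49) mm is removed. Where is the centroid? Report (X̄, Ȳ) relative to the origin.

Part | A | x̄ᵢ | ȳᵢ | A·x̄ᵢ | A·ȳᵢ
rectangular body | 22800.00 | 95.00 | 60.00 | 2166000.00 | 1368000.00
semicircular top | 14176.44 | 95.00 | 160.32 | 1346761.50 | 2272755.76
triangular fin | 3000.00 | 215.00 | 26.67 | 645000.00 | 80000.00
hole | -2827.43 | 129.00 | 49.00 | -364738.91 | -138544.24
Σ | 37149.00 |  |  | 3793022.59 | 3582211.52
X̄ = 3793022.59 / 37149.00 = 102.10 mm
Ȳ = 3582211.52 / 37149.00 = 96.43 mm

X̄ = 102.10 mm, Ȳ = 96.43 mm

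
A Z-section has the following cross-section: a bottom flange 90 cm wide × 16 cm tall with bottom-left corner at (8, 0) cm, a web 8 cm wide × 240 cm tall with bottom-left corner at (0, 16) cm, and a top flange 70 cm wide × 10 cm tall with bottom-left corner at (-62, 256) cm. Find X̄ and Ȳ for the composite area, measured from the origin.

X̄ = 16.03 cm, Ȳ = 112.15 cm

bottom flange: A = 90 × 16 = 1440.00, centroid at (53.00, 8.00).
web: A = 8 × 240 = 1920.00, centroid at (4.00, 136.00).
top flange: A = 70 × 10 = 700.00, centroid at (-27.00, 261.00).
ΣA = 4060.00 cm², ΣAX̄ = 65100.00 cm³, ΣAȲ = 455340.00 cm³.
X̄ = 65100.00/4060.00 = 16.03 cm; Ȳ = 455340.00/4060.00 = 112.15 cm.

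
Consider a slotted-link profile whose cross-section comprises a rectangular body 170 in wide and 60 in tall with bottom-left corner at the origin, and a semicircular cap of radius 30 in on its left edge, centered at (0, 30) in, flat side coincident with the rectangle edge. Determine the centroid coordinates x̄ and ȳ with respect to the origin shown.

rectangular body: A = 170 × 60 = 10200.00, centroid at (85.00, 30.00).
semicircular end: A = ½π·30² = 1413.72, centroid at (-12.73, 30.00).
ΣA = 11613.72 in²
ΣAx̄ = (10200.00)(85.00) + (1413.72)(-12.73) = 849000.00 in³
ΣAȳ = (10200.00)(30.00) + (1413.72)(30.00) = 348411.50 in³
x̄ = 849000.00 / 11613.72 = 73.10 in
ȳ = 348411.50 / 11613.72 = 30.00 in

x̄ = 73.10 in, ȳ = 30.00 in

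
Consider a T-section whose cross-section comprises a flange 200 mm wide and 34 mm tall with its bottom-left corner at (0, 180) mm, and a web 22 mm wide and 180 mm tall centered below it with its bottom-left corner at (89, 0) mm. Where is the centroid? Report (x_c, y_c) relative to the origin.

web: A = 22 × 180 = 3960.00, centroid at (100.00, 90.00).
flange: A = 200 × 34 = 6800.00, centroid at (100.00, 197.00).
ΣA = 10760.00 mm²
ΣAx_c = (3960.00)(100.00) + (6800.00)(100.00) = 1076000.00 mm³
ΣAy_c = (3960.00)(90.00) + (6800.00)(197.00) = 1696000.00 mm³
x_c = 1076000.00 / 10760.00 = 100.00 mm
y_c = 1696000.00 / 10760.00 = 157.62 mm

x_c = 100.00 mm, y_c = 157.62 mm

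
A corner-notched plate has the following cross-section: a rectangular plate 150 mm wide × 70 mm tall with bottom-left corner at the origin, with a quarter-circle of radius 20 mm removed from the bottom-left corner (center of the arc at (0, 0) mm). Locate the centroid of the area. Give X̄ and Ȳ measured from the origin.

plate: A = 150 × 70 = 10500.00, centroid at (75.00, 35.00).
removed quarter-circle: A = −¼π·20² = -314.16, centroid at (8.49, 8.49).
ΣA = 10185.84 mm²
ΣAX̄ = (10500.00)(75.00) + (-314.16)(8.49) = 784833.33 mm³
ΣAȲ = (10500.00)(35.00) + (-314.16)(8.49) = 364833.33 mm³
X̄ = 784833.33 / 10185.84 = 77.05 mm
Ȳ = 364833.33 / 10185.84 = 35.82 mm

X̄ = 77.05 mm, Ȳ = 35.82 mm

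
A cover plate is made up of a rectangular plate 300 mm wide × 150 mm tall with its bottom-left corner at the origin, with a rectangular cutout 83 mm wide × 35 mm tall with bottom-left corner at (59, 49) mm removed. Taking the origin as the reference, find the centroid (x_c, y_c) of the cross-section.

x_c = 153.42 mm, y_c = 75.59 mm

plate: A = 300 × 150 = 45000.00, centroid at (150.00, 75.00).
hole: A = −(83 × 35) = -2905.00, centroid at (100.50, 66.50).
ΣA = 42095.00 mm²
ΣAx_c = (45000.00)(150.00) + (-2905.00)(100.50) = 6458047.50 mm³
ΣAy_c = (45000.00)(75.00) + (-2905.00)(66.50) = 3181817.50 mm³
x_c = 6458047.50 / 42095.00 = 153.42 mm
y_c = 3181817.50 / 42095.00 = 75.59 mm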